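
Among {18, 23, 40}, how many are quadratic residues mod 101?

(18/101) = -1 → non-residue.
(23/101) = +1 → QR.
(40/101) = -1 → non-residue.
Total quadratic residues among the 3: 1.

1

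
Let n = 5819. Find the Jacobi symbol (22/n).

0

Pull out 2: since 5819 ≡ 3 (mod 8), (2/5819) = -1.
Reciprocity: 11 ≡ 3 and 5819 ≡ 3 (mod 4), so (11/5819) = −(5819/11).
Reduce top mod 11: now compute (0/11).
Top reduces to 0: gcd > 1, so the symbol is 0.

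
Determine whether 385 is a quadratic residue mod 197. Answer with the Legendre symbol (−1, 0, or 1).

Euler's criterion: (385/197) ≡ 188^98 (mod 197).
188^2 ≡ 81 (mod 197)
188^4 ≡ 60 (mod 197)
188^8 ≡ 54 (mod 197)
188^16 ≡ 158 (mod 197)
188^32 ≡ 142 (mod 197)
188^64 ≡ 70 (mod 197)
188^98 = 188^(64+32+2) ≡ 1 (mod 197).
Result is 1, so (385/197) = 1.

1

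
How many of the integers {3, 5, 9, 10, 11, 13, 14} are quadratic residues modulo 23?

(3/23) = +1 → QR.
(5/23) = -1 → non-residue.
(9/23) = +1 → QR.
(10/23) = -1 → non-residue.
(11/23) = -1 → non-residue.
(13/23) = +1 → QR.
(14/23) = -1 → non-residue.
Total quadratic residues among the 7: 3.

3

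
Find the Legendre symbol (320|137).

First reduce: 320 ≡ 46 (mod 137).
Pull out 2: since 137 ≡ 1 (mod 8), (2/137) = +1.
Reciprocity: 23 ≡ 3 and 137 ≡ 1 (mod 4), so (23/137) = +(137/23).
Reduce top mod 23: now compute (22/23).
Pull out 2: since 23 ≡ 7 (mod 8), (2/23) = +1.
Reciprocity: 11 ≡ 3 and 23 ≡ 3 (mod 4), so (11/23) = −(23/11).
Reduce top mod 11: now compute (1/11).
Reached (1/11) = 1. Collecting the sign flips along the way, the symbol is -1.

-1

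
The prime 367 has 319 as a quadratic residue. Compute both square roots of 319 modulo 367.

66, 301

Since 367 ≡ 3 (mod 4), a square root of 319 is 319^((367+1)/4) = 319^92 mod 367.
Repeated squaring: 319^2≡102, 319^4≡128, 319^8≡236, 319^16≡279, 319^32≡37, 319^64≡268 (mod 367).
319^92 = 319^(64+16+8+4) ≡ 66 (mod 367).
Check: 66² = 4356 ≡ 319 (mod 367). The two roots are 66 and 301.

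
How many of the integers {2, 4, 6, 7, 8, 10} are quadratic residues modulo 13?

2

(2/13) = -1 → non-residue.
(4/13) = +1 → QR.
(6/13) = -1 → non-residue.
(7/13) = -1 → non-residue.
(8/13) = -1 → non-residue.
(10/13) = +1 → QR.
Total quadratic residues among the 6: 2.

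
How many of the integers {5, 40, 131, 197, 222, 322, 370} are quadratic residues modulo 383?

2

(5/383) = -1 → non-residue.
(40/383) = -1 → non-residue.
(131/383) = -1 → non-residue.
(197/383) = -1 → non-residue.
(222/383) = -1 → non-residue.
(322/383) = +1 → QR.
(370/383) = +1 → QR.
Total quadratic residues among the 7: 2.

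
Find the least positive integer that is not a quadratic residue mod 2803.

2

(2/2803) = −1, so 2 is the smallest positive non-residue mod 2803.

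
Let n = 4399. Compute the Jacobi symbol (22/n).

Pull out 2: since 4399 ≡ 7 (mod 8), (2/4399) = +1.
Reciprocity: 11 ≡ 3 and 4399 ≡ 3 (mod 4), so (11/4399) = −(4399/11).
Reduce top mod 11: now compute (10/11).
Pull out 2: since 11 ≡ 3 (mod 8), (2/11) = -1.
Reciprocity: 5 ≡ 1 and 11 ≡ 3 (mod 4), so (5/11) = +(11/5).
Reduce top mod 5: now compute (1/5).
Reached (1/5) = 1. Collecting the sign flips along the way, the symbol is +1.

1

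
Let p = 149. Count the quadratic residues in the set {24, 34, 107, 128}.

2

(24/149) = +1 → QR.
(34/149) = -1 → non-residue.
(107/149) = +1 → QR.
(128/149) = -1 → non-residue.
Total quadratic residues among the 4: 2.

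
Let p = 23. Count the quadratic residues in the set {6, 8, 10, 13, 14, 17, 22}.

(6/23) = +1 → QR.
(8/23) = +1 → QR.
(10/23) = -1 → non-residue.
(13/23) = +1 → QR.
(14/23) = -1 → non-residue.
(17/23) = -1 → non-residue.
(22/23) = -1 → non-residue.
Total quadratic residues among the 7: 3.

3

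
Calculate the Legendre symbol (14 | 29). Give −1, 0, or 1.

-1

Pull out 2: since 29 ≡ 5 (mod 8), (2/29) = -1.
Reciprocity: 7 ≡ 3 and 29 ≡ 1 (mod 4), so (7/29) = +(29/7).
Reduce top mod 7: now compute (1/7).
Reached (1/7) = 1. Collecting the sign flips along the way, the symbol is -1.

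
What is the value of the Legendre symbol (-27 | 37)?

1

First reduce: -27 ≡ 10 (mod 37).
Pull out 2: since 37 ≡ 5 (mod 8), (2/37) = -1.
Reciprocity: 5 ≡ 1 and 37 ≡ 1 (mod 4), so (5/37) = +(37/5).
Reduce top mod 5: now compute (2/5).
Pull out 2: since 5 ≡ 5 (mod 8), (2/5) = -1.
Reached (1/5) = 1. Collecting the sign flips along the way, the symbol is +1.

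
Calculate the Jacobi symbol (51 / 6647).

Reciprocity: 51 ≡ 3 and 6647 ≡ 3 (mod 4), so (51/6647) = −(6647/51).
Reduce top mod 51: now compute (17/51).
Reciprocity: 17 ≡ 1 and 51 ≡ 3 (mod 4), so (17/51) = +(51/17).
Reduce top mod 17: now compute (0/17).
Top reduces to 0: gcd > 1, so the symbol is 0.

0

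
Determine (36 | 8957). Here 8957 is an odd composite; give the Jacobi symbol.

1

Pull out 2^2: since 8957 ≡ 5 (mod 8), (2/8957) = -1, so (2/8957)^2 = +1.
Reciprocity: 9 ≡ 1 and 8957 ≡ 1 (mod 4), so (9/8957) = +(8957/9).
Reduce top mod 9: now compute (2/9).
Pull out 2: since 9 ≡ 1 (mod 8), (2/9) = +1.
Reached (1/9) = 1. Collecting the sign flips along the way, the symbol is +1.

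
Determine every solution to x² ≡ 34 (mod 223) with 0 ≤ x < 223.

Since 223 ≡ 3 (mod 4), a square root of 34 is 34^((223+1)/4) = 34^56 mod 223.
Repeated squaring: 34^2≡41, 34^4≡120, 34^8≡128, 34^16≡105, 34^32≡98 (mod 223).
34^56 = 34^(32+16+8) ≡ 82 (mod 223).
Check: 82² = 6724 ≡ 34 (mod 223). The two roots are 82 and 141.

82, 141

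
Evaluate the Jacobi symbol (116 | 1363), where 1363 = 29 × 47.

0

Pull out 2^2: since 1363 ≡ 3 (mod 8), (2/1363) = -1, so (2/1363)^2 = +1.
Reciprocity: 29 ≡ 1 and 1363 ≡ 3 (mod 4), so (29/1363) = +(1363/29).
Reduce top mod 29: now compute (0/29).
Top reduces to 0: gcd > 1, so the symbol is 0.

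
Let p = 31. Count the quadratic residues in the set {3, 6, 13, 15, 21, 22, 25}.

1

(3/31) = -1 → non-residue.
(6/31) = -1 → non-residue.
(13/31) = -1 → non-residue.
(15/31) = -1 → non-residue.
(21/31) = -1 → non-residue.
(22/31) = -1 → non-residue.
(25/31) = +1 → QR.
Total quadratic residues among the 7: 1.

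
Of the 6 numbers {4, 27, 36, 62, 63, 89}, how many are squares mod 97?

(4/97) = +1 → QR.
(27/97) = +1 → QR.
(36/97) = +1 → QR.
(62/97) = +1 → QR.
(63/97) = -1 → non-residue.
(89/97) = +1 → QR.
Total quadratic residues among the 6: 5.

5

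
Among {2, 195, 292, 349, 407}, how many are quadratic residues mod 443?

(2/443) = -1 → non-residue.
(195/443) = -1 → non-residue.
(292/443) = -1 → non-residue.
(349/443) = +1 → QR.
(407/443) = -1 → non-residue.
Total quadratic residues among the 5: 1.

1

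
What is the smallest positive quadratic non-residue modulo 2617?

(2/2617) = +1, so 2 is a residue.
(3/2617) = +1, so 3 is a residue.
(4/2617) = +1, so 4 is a residue.
(5/2617) = −1, so 5 is the smallest positive non-residue mod 2617.

5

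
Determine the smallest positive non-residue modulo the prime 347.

(2/347) = −1, so 2 is the smallest positive non-residue mod 347.

2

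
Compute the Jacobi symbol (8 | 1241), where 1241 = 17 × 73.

Pull out 2^3: since 1241 ≡ 1 (mod 8), (2/1241) = +1, so (2/1241)^3 = +1.
Reached (1/1241) = 1. Collecting the sign flips along the way, the symbol is +1.

1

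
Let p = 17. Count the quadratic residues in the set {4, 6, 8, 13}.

(4/17) = +1 → QR.
(6/17) = -1 → non-residue.
(8/17) = +1 → QR.
(13/17) = +1 → QR.
Total quadratic residues among the 4: 3.

3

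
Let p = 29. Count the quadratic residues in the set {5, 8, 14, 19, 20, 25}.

(5/29) = +1 → QR.
(8/29) = -1 → non-residue.
(14/29) = -1 → non-residue.
(19/29) = -1 → non-residue.
(20/29) = +1 → QR.
(25/29) = +1 → QR.
Total quadratic residues among the 6: 3.

3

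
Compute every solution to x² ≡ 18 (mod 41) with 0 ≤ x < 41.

10, 31

41 ≡ 1 (mod 4), so we find a root by search.
Trying successive values, 10² = 100 ≡ 18 (mod 41). The other root is 41 − 10 = 31.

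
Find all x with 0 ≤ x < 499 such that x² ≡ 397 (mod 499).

Since 499 ≡ 3 (mod 4), a square root of 397 is 397^((499+1)/4) = 397^125 mod 499.
Repeated squaring: 397^2≡424, 397^4≡136, 397^8≡33, 397^16≡91, 397^32≡297, 397^64≡385 (mod 499).
397^125 = 397^(64+32+16+8+4+1) ≡ 233 (mod 499).
Check: 233² = 54289 ≡ 397 (mod 499). The two roots are 233 and 266.

233, 266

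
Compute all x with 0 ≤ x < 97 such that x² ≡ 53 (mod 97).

97 ≡ 1 (mod 4), so we find a root by search.
Trying successive values, 21² = 441 ≡ 53 (mod 97). The other root is 97 − 21 = 76.

21, 76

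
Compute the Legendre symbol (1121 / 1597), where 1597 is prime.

Reciprocity: 1121 ≡ 1 and 1597 ≡ 1 (mod 4), so (1121/1597) = +(1597/1121).
Reduce top mod 1121: now compute (476/1121).
Pull out 2^2: since 1121 ≡ 1 (mod 8), (2/1121) = +1, so (2/1121)^2 = +1.
Reciprocity: 119 ≡ 3 and 1121 ≡ 1 (mod 4), so (119/1121) = +(1121/119).
Reduce top mod 119: now compute (50/119).
Pull out 2: since 119 ≡ 7 (mod 8), (2/119) = +1.
Reciprocity: 25 ≡ 1 and 119 ≡ 3 (mod 4), so (25/119) = +(119/25).
Reduce top mod 25: now compute (19/25).
Reciprocity: 19 ≡ 3 and 25 ≡ 1 (mod 4), so (19/25) = +(25/19).
Reduce top mod 19: now compute (6/19).
Pull out 2: since 19 ≡ 3 (mod 8), (2/19) = -1.
Reciprocity: 3 ≡ 3 and 19 ≡ 3 (mod 4), so (3/19) = −(19/3).
Reduce top mod 3: now compute (1/3).
Reached (1/3) = 1. Collecting the sign flips along the way, the symbol is +1.

1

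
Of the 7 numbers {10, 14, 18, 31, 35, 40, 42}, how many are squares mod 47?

(10/47) = -1 → non-residue.
(14/47) = +1 → QR.
(18/47) = +1 → QR.
(31/47) = -1 → non-residue.
(35/47) = -1 → non-residue.
(40/47) = -1 → non-residue.
(42/47) = +1 → QR.
Total quadratic residues among the 7: 3.

3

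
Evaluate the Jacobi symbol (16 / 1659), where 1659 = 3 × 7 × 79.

1

Pull out 2^4: since 1659 ≡ 3 (mod 8), (2/1659) = -1, so (2/1659)^4 = +1.
Reached (1/1659) = 1. Collecting the sign flips along the way, the symbol is +1.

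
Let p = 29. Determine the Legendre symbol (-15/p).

First reduce: -15 ≡ 14 (mod 29).
Pull out 2: since 29 ≡ 5 (mod 8), (2/29) = -1.
Reciprocity: 7 ≡ 3 and 29 ≡ 1 (mod 4), so (7/29) = +(29/7).
Reduce top mod 7: now compute (1/7).
Reached (1/7) = 1. Collecting the sign flips along the way, the symbol is -1.

-1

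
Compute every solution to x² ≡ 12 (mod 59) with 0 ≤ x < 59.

22, 37

Since 59 ≡ 3 (mod 4), a square root of 12 is 12^((59+1)/4) = 12^15 mod 59.
Repeated squaring: 12^2≡26, 12^4≡27, 12^8≡21 (mod 59).
12^15 = 12^(8+4+2+1) ≡ 22 (mod 59).
Check: 22² = 484 ≡ 12 (mod 59). The two roots are 22 and 37.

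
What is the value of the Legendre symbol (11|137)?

1

Reciprocity: 11 ≡ 3 and 137 ≡ 1 (mod 4), so (11/137) = +(137/11).
Reduce top mod 11: now compute (5/11).
Reciprocity: 5 ≡ 1 and 11 ≡ 3 (mod 4), so (5/11) = +(11/5).
Reduce top mod 5: now compute (1/5).
Reached (1/5) = 1. Collecting the sign flips along the way, the symbol is +1.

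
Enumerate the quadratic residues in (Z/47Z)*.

Square k = 1,…,23 (k and 47−k give the same square):
1²=1, 2²=4, 3²=9, 4²=16, 5²=25, 6²=36, 7²≡2, 8²≡17, 9²≡34, 10²≡6, 11²≡27, 12²≡3, 13²≡28, 14²≡8, 15²≡37, 16²≡21, 17²≡7, 18²≡42, 19²≡32, 20²≡24, 21²≡18, 22²≡14, 23²≡12 (mod 47).
So the quadratic residues mod 47 are {1, 2, 3, 4, 6, 7, 8, 9, 12, 14, 16, 17, 18, 21, 24, 25, 27, 28, 32, 34, 36, 37, 42}.

1 2 3 4 6 7 8 9 12 14 16 17 18 21 24 25 27 28 32 34 36 37 42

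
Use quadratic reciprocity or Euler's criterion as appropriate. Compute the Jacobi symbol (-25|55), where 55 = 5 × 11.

First reduce: -25 ≡ 30 (mod 55).
Pull out 2: since 55 ≡ 7 (mod 8), (2/55) = +1.
Reciprocity: 15 ≡ 3 and 55 ≡ 3 (mod 4), so (15/55) = −(55/15).
Reduce top mod 15: now compute (10/15).
Pull out 2: since 15 ≡ 7 (mod 8), (2/15) = +1.
Reciprocity: 5 ≡ 1 and 15 ≡ 3 (mod 4), so (5/15) = +(15/5).
Reduce top mod 5: now compute (0/5).
Top reduces to 0: gcd > 1, so the symbol is 0.

0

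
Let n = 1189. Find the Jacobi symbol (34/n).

Pull out 2: since 1189 ≡ 5 (mod 8), (2/1189) = -1.
Reciprocity: 17 ≡ 1 and 1189 ≡ 1 (mod 4), so (17/1189) = +(1189/17).
Reduce top mod 17: now compute (16/17).
Pull out 2^4: since 17 ≡ 1 (mod 8), (2/17) = +1, so (2/17)^4 = +1.
Reached (1/17) = 1. Collecting the sign flips along the way, the symbol is -1.

-1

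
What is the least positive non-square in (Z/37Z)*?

(2/37) = −1, so 2 is the smallest positive non-residue mod 37.

2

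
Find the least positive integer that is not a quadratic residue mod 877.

2

(2/877) = −1, so 2 is the smallest positive non-residue mod 877.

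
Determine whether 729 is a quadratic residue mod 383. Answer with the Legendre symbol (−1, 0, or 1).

1

Euler's criterion: (729/383) ≡ 346^191 (mod 383).
346^2 ≡ 220 (mod 383)
346^4 ≡ 142 (mod 383)
346^8 ≡ 248 (mod 383)
346^16 ≡ 224 (mod 383)
346^32 ≡ 3 (mod 383)
346^64 ≡ 9 (mod 383)
346^128 ≡ 81 (mod 383)
346^191 = 346^(128+32+16+8+4+2+1) ≡ 1 (mod 383).
Result is 1, so (729/383) = 1.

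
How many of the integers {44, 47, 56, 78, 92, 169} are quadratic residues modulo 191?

(44/191) = -1 → non-residue.
(47/191) = -1 → non-residue.
(56/191) = -1 → non-residue.
(78/191) = +1 → QR.
(92/191) = +1 → QR.
(169/191) = +1 → QR.
Total quadratic residues among the 6: 3.

3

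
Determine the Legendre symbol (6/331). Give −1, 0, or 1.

Pull out 2: since 331 ≡ 3 (mod 8), (2/331) = -1.
Reciprocity: 3 ≡ 3 and 331 ≡ 3 (mod 4), so (3/331) = −(331/3).
Reduce top mod 3: now compute (1/3).
Reached (1/3) = 1. Collecting the sign flips along the way, the symbol is +1.

1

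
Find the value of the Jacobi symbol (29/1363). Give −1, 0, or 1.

Reciprocity: 29 ≡ 1 and 1363 ≡ 3 (mod 4), so (29/1363) = +(1363/29).
Reduce top mod 29: now compute (0/29).
Top reduces to 0: gcd > 1, so the symbol is 0.

0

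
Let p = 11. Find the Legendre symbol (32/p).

-1

First reduce: 32 ≡ 10 (mod 11).
Pull out 2: since 11 ≡ 3 (mod 8), (2/11) = -1.
Reciprocity: 5 ≡ 1 and 11 ≡ 3 (mod 4), so (5/11) = +(11/5).
Reduce top mod 5: now compute (1/5).
Reached (1/5) = 1. Collecting the sign flips along the way, the symbol is -1.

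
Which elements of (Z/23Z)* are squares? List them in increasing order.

1,2,3,4,6,8,9,12,13,16,18

Square k = 1,…,11 (k and 23−k give the same square):
1²=1, 2²=4, 3²=9, 4²=16, 5²≡2, 6²≡13, 7²≡3, 8²≡18, 9²≡12, 10²≡8, 11²≡6 (mod 23).
So the quadratic residues mod 23 are {1, 2, 3, 4, 6, 8, 9, 12, 13, 16, 18}.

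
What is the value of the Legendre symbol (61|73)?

1

Euler's criterion: (61/73) ≡ 61^36 (mod 73).
61^2 ≡ 71 (mod 73)
61^4 ≡ 4 (mod 73)
61^8 ≡ 16 (mod 73)
61^16 ≡ 37 (mod 73)
61^32 ≡ 55 (mod 73)
61^36 = 61^(32+4) ≡ 1 (mod 73).
Result is 1, so (61/73) = 1.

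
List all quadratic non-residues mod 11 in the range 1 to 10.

2, 6, 7, 8, 10

Square k = 1,…,5 (k and 11−k give the same square):
1²=1, 2²=4, 3²=9, 4²≡5, 5²≡3 (mod 11).
The residues are {1, 3, 4, 5, 9}; the non-residues are the remaining 5 nonzero classes.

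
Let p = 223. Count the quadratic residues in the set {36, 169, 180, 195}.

(36/223) = +1 → QR.
(169/223) = +1 → QR.
(180/223) = -1 → non-residue.
(195/223) = -1 → non-residue.
Total quadratic residues among the 4: 2.

2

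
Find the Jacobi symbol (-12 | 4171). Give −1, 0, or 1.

1

First reduce: -12 ≡ 4159 (mod 4171).
Reciprocity: 4159 ≡ 3 and 4171 ≡ 3 (mod 4), so (4159/4171) = −(4171/4159).
Reduce top mod 4159: now compute (12/4159).
Pull out 2^2: since 4159 ≡ 7 (mod 8), (2/4159) = +1, so (2/4159)^2 = +1.
Reciprocity: 3 ≡ 3 and 4159 ≡ 3 (mod 4), so (3/4159) = −(4159/3).
Reduce top mod 3: now compute (1/3).
Reached (1/3) = 1. Collecting the sign flips along the way, the symbol is +1.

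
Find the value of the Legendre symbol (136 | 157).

Euler's criterion: (136/157) ≡ 136^78 (mod 157).
136^2 ≡ 127 (mod 157)
136^4 ≡ 115 (mod 157)
136^8 ≡ 37 (mod 157)
136^16 ≡ 113 (mod 157)
136^32 ≡ 52 (mod 157)
136^64 ≡ 35 (mod 157)
136^78 = 136^(64+8+4+2) ≡ 156 (mod 157).
Result is 156 ≡ −1, so (136/157) = −1.

-1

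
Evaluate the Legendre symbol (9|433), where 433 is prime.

1

Reciprocity: 9 ≡ 1 and 433 ≡ 1 (mod 4), so (9/433) = +(433/9).
Reduce top mod 9: now compute (1/9).
Reached (1/9) = 1. Collecting the sign flips along the way, the symbol is +1.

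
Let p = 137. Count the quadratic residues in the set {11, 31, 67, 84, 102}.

(11/137) = +1 → QR.
(31/137) = -1 → non-residue.
(67/137) = -1 → non-residue.
(84/137) = -1 → non-residue.
(102/137) = -1 → non-residue.
Total quadratic residues among the 5: 1.

1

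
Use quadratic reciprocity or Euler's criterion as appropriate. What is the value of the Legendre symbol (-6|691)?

-1

Euler's criterion: (-6/691) ≡ 685^345 (mod 691).
685^2 ≡ 36 (mod 691)
685^4 ≡ 605 (mod 691)
685^8 ≡ 486 (mod 691)
685^16 ≡ 565 (mod 691)
685^32 ≡ 674 (mod 691)
685^64 ≡ 289 (mod 691)
685^128 ≡ 601 (mod 691)
685^256 ≡ 499 (mod 691)
685^345 = 685^(256+64+16+8+1) ≡ 690 (mod 691).
Result is 690 ≡ −1, so (-6/691) = −1.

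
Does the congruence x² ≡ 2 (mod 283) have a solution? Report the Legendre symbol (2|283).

-1

Pull out 2: since 283 ≡ 3 (mod 8), (2/283) = -1.
Reached (1/283) = 1. Collecting the sign flips along the way, the symbol is -1.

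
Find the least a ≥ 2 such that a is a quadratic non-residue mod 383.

(2/383) = +1, so 2 is a residue.
(3/383) = +1, so 3 is a residue.
(4/383) = +1, so 4 is a residue.
(5/383) = −1, so 5 is the smallest positive non-residue mod 383.

5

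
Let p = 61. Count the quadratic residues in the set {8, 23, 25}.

(8/61) = -1 → non-residue.
(23/61) = -1 → non-residue.
(25/61) = +1 → QR.
Total quadratic residues among the 3: 1.

1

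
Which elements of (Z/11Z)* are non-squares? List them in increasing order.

Square k = 1,…,5 (k and 11−k give the same square):
1²=1, 2²=4, 3²=9, 4²≡5, 5²≡3 (mod 11).
The residues are {1, 3, 4, 5, 9}; the non-residues are the remaining 5 nonzero classes.

2 6 7 8 10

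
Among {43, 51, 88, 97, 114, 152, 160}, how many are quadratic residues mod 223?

(43/223) = +1 → QR.
(51/223) = -1 → non-residue.
(88/223) = -1 → non-residue.
(97/223) = -1 → non-residue.
(114/223) = -1 → non-residue.
(152/223) = +1 → QR.
(160/223) = -1 → non-residue.
Total quadratic residues among the 7: 2.

2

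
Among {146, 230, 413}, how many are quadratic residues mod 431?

1

(146/431) = -1 → non-residue.
(230/431) = +1 → QR.
(413/431) = -1 → non-residue.
Total quadratic residues among the 3: 1.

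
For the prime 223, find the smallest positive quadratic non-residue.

(2/223) = +1, so 2 is a residue.
(3/223) = −1, so 3 is the smallest positive non-residue mod 223.

3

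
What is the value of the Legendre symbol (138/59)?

Euler's criterion: (138/59) ≡ 20^29 (mod 59).
20^2 ≡ 46 (mod 59)
20^4 ≡ 51 (mod 59)
20^8 ≡ 5 (mod 59)
20^16 ≡ 25 (mod 59)
20^29 = 20^(16+8+4+1) ≡ 1 (mod 59).
Result is 1, so (138/59) = 1.

1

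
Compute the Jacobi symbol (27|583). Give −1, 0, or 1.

Reciprocity: 27 ≡ 3 and 583 ≡ 3 (mod 4), so (27/583) = −(583/27).
Reduce top mod 27: now compute (16/27).
Pull out 2^4: since 27 ≡ 3 (mod 8), (2/27) = -1, so (2/27)^4 = +1.
Reached (1/27) = 1. Collecting the sign flips along the way, the symbol is -1.

-1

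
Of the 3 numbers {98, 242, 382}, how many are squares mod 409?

(98/409) = +1 → QR.
(242/409) = +1 → QR.
(382/409) = +1 → QR.
Total quadratic residues among the 3: 3.

3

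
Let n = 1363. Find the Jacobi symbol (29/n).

Reciprocity: 29 ≡ 1 and 1363 ≡ 3 (mod 4), so (29/1363) = +(1363/29).
Reduce top mod 29: now compute (0/29).
Top reduces to 0: gcd > 1, so the symbol is 0.

0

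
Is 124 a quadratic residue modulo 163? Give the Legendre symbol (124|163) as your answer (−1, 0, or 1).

-1

Pull out 2^2: since 163 ≡ 3 (mod 8), (2/163) = -1, so (2/163)^2 = +1.
Reciprocity: 31 ≡ 3 and 163 ≡ 3 (mod 4), so (31/163) = −(163/31).
Reduce top mod 31: now compute (8/31).
Pull out 2^3: since 31 ≡ 7 (mod 8), (2/31) = +1, so (2/31)^3 = +1.
Reached (1/31) = 1. Collecting the sign flips along the way, the symbol is -1.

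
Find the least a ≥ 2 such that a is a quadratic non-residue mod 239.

(2/239) = +1, so 2 is a residue.
(3/239) = +1, so 3 is a residue.
(4/239) = +1, so 4 is a residue.
(5/239) = +1, so 5 is a residue.
(6/239) = +1, so 6 is a residue.
(7/239) = −1, so 7 is the smallest positive non-residue mod 239.

7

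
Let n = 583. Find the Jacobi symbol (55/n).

Reciprocity: 55 ≡ 3 and 583 ≡ 3 (mod 4), so (55/583) = −(583/55).
Reduce top mod 55: now compute (33/55).
Reciprocity: 33 ≡ 1 and 55 ≡ 3 (mod 4), so (33/55) = +(55/33).
Reduce top mod 33: now compute (22/33).
Pull out 2: since 33 ≡ 1 (mod 8), (2/33) = +1.
Reciprocity: 11 ≡ 3 and 33 ≡ 1 (mod 4), so (11/33) = +(33/11).
Reduce top mod 11: now compute (0/11).
Top reduces to 0: gcd > 1, so the symbol is 0.

0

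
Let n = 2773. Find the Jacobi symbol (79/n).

1

Reciprocity: 79 ≡ 3 and 2773 ≡ 1 (mod 4), so (79/2773) = +(2773/79).
Reduce top mod 79: now compute (8/79).
Pull out 2^3: since 79 ≡ 7 (mod 8), (2/79) = +1, so (2/79)^3 = +1.
Reached (1/79) = 1. Collecting the sign flips along the way, the symbol is +1.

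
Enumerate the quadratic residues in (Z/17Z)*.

Square k = 1,…,8 (k and 17−k give the same square):
1²=1, 2²=4, 3²=9, 4²=16, 5²≡8, 6²≡2, 7²≡15, 8²≡13 (mod 17).
So the quadratic residues mod 17 are {1, 2, 4, 8, 9, 13, 15, 16}.

1, 2, 4, 8, 9, 13, 15, 16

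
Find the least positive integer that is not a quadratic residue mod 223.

3

(2/223) = +1, so 2 is a residue.
(3/223) = −1, so 3 is the smallest positive non-residue mod 223.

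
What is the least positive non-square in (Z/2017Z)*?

5

(2/2017) = +1, so 2 is a residue.
(3/2017) = +1, so 3 is a residue.
(4/2017) = +1, so 4 is a residue.
(5/2017) = −1, so 5 is the smallest positive non-residue mod 2017.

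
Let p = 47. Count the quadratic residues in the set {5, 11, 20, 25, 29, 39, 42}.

(5/47) = -1 → non-residue.
(11/47) = -1 → non-residue.
(20/47) = -1 → non-residue.
(25/47) = +1 → QR.
(29/47) = -1 → non-residue.
(39/47) = -1 → non-residue.
(42/47) = +1 → QR.
Total quadratic residues among the 7: 2.

2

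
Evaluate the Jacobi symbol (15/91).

-1

Reciprocity: 15 ≡ 3 and 91 ≡ 3 (mod 4), so (15/91) = −(91/15).
Reduce top mod 15: now compute (1/15).
Reached (1/15) = 1. Collecting the sign flips along the way, the symbol is -1.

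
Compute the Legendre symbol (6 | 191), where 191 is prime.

Pull out 2: since 191 ≡ 7 (mod 8), (2/191) = +1.
Reciprocity: 3 ≡ 3 and 191 ≡ 3 (mod 4), so (3/191) = −(191/3).
Reduce top mod 3: now compute (2/3).
Pull out 2: since 3 ≡ 3 (mod 8), (2/3) = -1.
Reached (1/3) = 1. Collecting the sign flips along the way, the symbol is +1.

1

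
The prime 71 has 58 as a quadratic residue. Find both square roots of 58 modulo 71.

Since 71 ≡ 3 (mod 4), a square root of 58 is 58^((71+1)/4) = 58^18 mod 71.
Repeated squaring: 58^2≡27, 58^4≡19, 58^8≡6, 58^16≡36 (mod 71).
58^18 = 58^(16+2) ≡ 49 (mod 71).
Check: 49² = 2401 ≡ 58 (mod 71). The two roots are 22 and 49.

22, 49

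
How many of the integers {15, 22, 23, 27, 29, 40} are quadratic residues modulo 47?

(15/47) = -1 → non-residue.
(22/47) = -1 → non-residue.
(23/47) = -1 → non-residue.
(27/47) = +1 → QR.
(29/47) = -1 → non-residue.
(40/47) = -1 → non-residue.
Total quadratic residues among the 6: 1.

1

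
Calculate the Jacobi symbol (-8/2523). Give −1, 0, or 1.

1

First reduce: -8 ≡ 2515 (mod 2523).
Reciprocity: 2515 ≡ 3 and 2523 ≡ 3 (mod 4), so (2515/2523) = −(2523/2515).
Reduce top mod 2515: now compute (8/2515).
Pull out 2^3: since 2515 ≡ 3 (mod 8), (2/2515) = -1, so (2/2515)^3 = -1.
Reached (1/2515) = 1. Collecting the sign flips along the way, the symbol is +1.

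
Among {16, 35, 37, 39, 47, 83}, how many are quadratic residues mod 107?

6

(16/107) = +1 → QR.
(35/107) = +1 → QR.
(37/107) = +1 → QR.
(39/107) = +1 → QR.
(47/107) = +1 → QR.
(83/107) = +1 → QR.
Total quadratic residues among the 6: 6.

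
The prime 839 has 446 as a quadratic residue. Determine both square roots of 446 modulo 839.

94, 745

Since 839 ≡ 3 (mod 4), a square root of 446 is 446^((839+1)/4) = 446^210 mod 839.
Repeated squaring: 446^2≡73, 446^4≡295, 446^8≡608, 446^16≡504, 446^32≡638, 446^64≡129, 446^128≡700 (mod 839).
446^210 = 446^(128+64+16+2) ≡ 94 (mod 839).
Check: 94² = 8836 ≡ 446 (mod 839). The two roots are 94 and 745.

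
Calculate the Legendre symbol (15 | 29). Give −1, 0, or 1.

Reciprocity: 15 ≡ 3 and 29 ≡ 1 (mod 4), so (15/29) = +(29/15).
Reduce top mod 15: now compute (14/15).
Pull out 2: since 15 ≡ 7 (mod 8), (2/15) = +1.
Reciprocity: 7 ≡ 3 and 15 ≡ 3 (mod 4), so (7/15) = −(15/7).
Reduce top mod 7: now compute (1/7).
Reached (1/7) = 1. Collecting the sign flips along the way, the symbol is -1.

-1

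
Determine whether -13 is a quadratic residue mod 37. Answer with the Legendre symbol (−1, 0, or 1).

-1

First reduce: -13 ≡ 24 (mod 37).
Pull out 2^3: since 37 ≡ 5 (mod 8), (2/37) = -1, so (2/37)^3 = -1.
Reciprocity: 3 ≡ 3 and 37 ≡ 1 (mod 4), so (3/37) = +(37/3).
Reduce top mod 3: now compute (1/3).
Reached (1/3) = 1. Collecting the sign flips along the way, the symbol is -1.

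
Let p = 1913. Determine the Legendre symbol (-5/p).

-1

First reduce: -5 ≡ 1908 (mod 1913).
Pull out 2^2: since 1913 ≡ 1 (mod 8), (2/1913) = +1, so (2/1913)^2 = +1.
Reciprocity: 477 ≡ 1 and 1913 ≡ 1 (mod 4), so (477/1913) = +(1913/477).
Reduce top mod 477: now compute (5/477).
Reciprocity: 5 ≡ 1 and 477 ≡ 1 (mod 4), so (5/477) = +(477/5).
Reduce top mod 5: now compute (2/5).
Pull out 2: since 5 ≡ 5 (mod 8), (2/5) = -1.
Reached (1/5) = 1. Collecting the sign flips along the way, the symbol is -1.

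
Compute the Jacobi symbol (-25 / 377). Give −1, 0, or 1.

First reduce: -25 ≡ 352 (mod 377).
Pull out 2^5: since 377 ≡ 1 (mod 8), (2/377) = +1, so (2/377)^5 = +1.
Reciprocity: 11 ≡ 3 and 377 ≡ 1 (mod 4), so (11/377) = +(377/11).
Reduce top mod 11: now compute (3/11).
Reciprocity: 3 ≡ 3 and 11 ≡ 3 (mod 4), so (3/11) = −(11/3).
Reduce top mod 3: now compute (2/3).
Pull out 2: since 3 ≡ 3 (mod 8), (2/3) = -1.
Reached (1/3) = 1. Collecting the sign flips along the way, the symbol is +1.

1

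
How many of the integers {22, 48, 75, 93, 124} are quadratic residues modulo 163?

(22/163) = +1 → QR.
(48/163) = -1 → non-residue.
(75/163) = -1 → non-residue.
(93/163) = +1 → QR.
(124/163) = -1 → non-residue.
Total quadratic residues among the 5: 2.

2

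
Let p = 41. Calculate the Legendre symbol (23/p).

Reciprocity: 23 ≡ 3 and 41 ≡ 1 (mod 4), so (23/41) = +(41/23).
Reduce top mod 23: now compute (18/23).
Pull out 2: since 23 ≡ 7 (mod 8), (2/23) = +1.
Reciprocity: 9 ≡ 1 and 23 ≡ 3 (mod 4), so (9/23) = +(23/9).
Reduce top mod 9: now compute (5/9).
Reciprocity: 5 ≡ 1 and 9 ≡ 1 (mod 4), so (5/9) = +(9/5).
Reduce top mod 5: now compute (4/5).
Pull out 2^2: since 5 ≡ 5 (mod 8), (2/5) = -1, so (2/5)^2 = +1.
Reached (1/5) = 1. Collecting the sign flips along the way, the symbol is +1.

1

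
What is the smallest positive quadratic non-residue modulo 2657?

(2/2657) = +1, so 2 is a residue.
(3/2657) = −1, so 3 is the smallest positive non-residue mod 2657.

3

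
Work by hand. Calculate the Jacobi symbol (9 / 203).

Reciprocity: 9 ≡ 1 and 203 ≡ 3 (mod 4), so (9/203) = +(203/9).
Reduce top mod 9: now compute (5/9).
Reciprocity: 5 ≡ 1 and 9 ≡ 1 (mod 4), so (5/9) = +(9/5).
Reduce top mod 5: now compute (4/5).
Pull out 2^2: since 5 ≡ 5 (mod 8), (2/5) = -1, so (2/5)^2 = +1.
Reached (1/5) = 1. Collecting the sign flips along the way, the symbol is +1.

1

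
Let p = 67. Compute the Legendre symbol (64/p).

Euler's criterion: (64/67) ≡ 64^33 (mod 67).
64^2 ≡ 9 (mod 67)
64^4 ≡ 14 (mod 67)
64^8 ≡ 62 (mod 67)
64^16 ≡ 25 (mod 67)
64^32 ≡ 22 (mod 67)
64^33 = 64^(32+1) ≡ 1 (mod 67).
Result is 1, so (64/67) = 1.

1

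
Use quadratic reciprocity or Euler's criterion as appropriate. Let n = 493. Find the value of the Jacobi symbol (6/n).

Pull out 2: since 493 ≡ 5 (mod 8), (2/493) = -1.
Reciprocity: 3 ≡ 3 and 493 ≡ 1 (mod 4), so (3/493) = +(493/3).
Reduce top mod 3: now compute (1/3).
Reached (1/3) = 1. Collecting the sign flips along the way, the symbol is -1.

-1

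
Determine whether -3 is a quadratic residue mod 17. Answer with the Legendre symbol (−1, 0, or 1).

Euler's criterion: (-3/17) ≡ 14^8 (mod 17).
14^2 ≡ 9 (mod 17)
14^4 ≡ 13 (mod 17)
14^8 ≡ 16 (mod 17)
14^8 = 14^(8) ≡ 16 (mod 17).
Result is 16 ≡ −1, so (-3/17) = −1.

-1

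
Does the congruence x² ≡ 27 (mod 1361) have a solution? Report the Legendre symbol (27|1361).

Reciprocity: 27 ≡ 3 and 1361 ≡ 1 (mod 4), so (27/1361) = +(1361/27).
Reduce top mod 27: now compute (11/27).
Reciprocity: 11 ≡ 3 and 27 ≡ 3 (mod 4), so (11/27) = −(27/11).
Reduce top mod 11: now compute (5/11).
Reciprocity: 5 ≡ 1 and 11 ≡ 3 (mod 4), so (5/11) = +(11/5).
Reduce top mod 5: now compute (1/5).
Reached (1/5) = 1. Collecting the sign flips along the way, the symbol is -1.

-1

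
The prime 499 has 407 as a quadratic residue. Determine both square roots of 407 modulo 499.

126, 373

Since 499 ≡ 3 (mod 4), a square root of 407 is 407^((499+1)/4) = 407^125 mod 499.
Repeated squaring: 407^2≡480, 407^4≡361, 407^8≡82, 407^16≡237, 407^32≡281, 407^64≡119 (mod 499).
407^125 = 407^(64+32+16+8+4+1) ≡ 126 (mod 499).
Check: 126² = 15876 ≡ 407 (mod 499). The two roots are 126 and 373.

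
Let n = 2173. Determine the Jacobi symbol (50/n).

Pull out 2: since 2173 ≡ 5 (mod 8), (2/2173) = -1.
Reciprocity: 25 ≡ 1 and 2173 ≡ 1 (mod 4), so (25/2173) = +(2173/25).
Reduce top mod 25: now compute (23/25).
Reciprocity: 23 ≡ 3 and 25 ≡ 1 (mod 4), so (23/25) = +(25/23).
Reduce top mod 23: now compute (2/23).
Pull out 2: since 23 ≡ 7 (mod 8), (2/23) = +1.
Reached (1/23) = 1. Collecting the sign flips along the way, the symbol is -1.

-1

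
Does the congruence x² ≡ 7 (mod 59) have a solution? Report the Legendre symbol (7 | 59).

Euler's criterion: (7/59) ≡ 7^29 (mod 59).
7^2 ≡ 49 (mod 59)
7^4 ≡ 41 (mod 59)
7^8 ≡ 29 (mod 59)
7^16 ≡ 15 (mod 59)
7^29 = 7^(16+8+4+1) ≡ 1 (mod 59).
Result is 1, so (7/59) = 1.

1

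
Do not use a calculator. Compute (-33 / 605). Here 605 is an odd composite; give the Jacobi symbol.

First reduce: -33 ≡ 572 (mod 605).
Pull out 2^2: since 605 ≡ 5 (mod 8), (2/605) = -1, so (2/605)^2 = +1.
Reciprocity: 143 ≡ 3 and 605 ≡ 1 (mod 4), so (143/605) = +(605/143).
Reduce top mod 143: now compute (33/143).
Reciprocity: 33 ≡ 1 and 143 ≡ 3 (mod 4), so (33/143) = +(143/33).
Reduce top mod 33: now compute (11/33).
Reciprocity: 11 ≡ 3 and 33 ≡ 1 (mod 4), so (11/33) = +(33/11).
Reduce top mod 11: now compute (0/11).
Top reduces to 0: gcd > 1, so the symbol is 0.

0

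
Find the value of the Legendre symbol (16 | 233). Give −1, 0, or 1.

Pull out 2^4: since 233 ≡ 1 (mod 8), (2/233) = +1, so (2/233)^4 = +1.
Reached (1/233) = 1. Collecting the sign flips along the way, the symbol is +1.

1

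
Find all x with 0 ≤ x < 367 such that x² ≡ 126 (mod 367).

Since 367 ≡ 3 (mod 4), a square root of 126 is 126^((367+1)/4) = 126^92 mod 367.
Repeated squaring: 126^2≡95, 126^4≡217, 126^8≡113, 126^16≡291, 126^32≡271, 126^64≡41 (mod 367).
126^92 = 126^(64+16+8+4) ≡ 129 (mod 367).
Check: 129² = 16641 ≡ 126 (mod 367). The two roots are 129 and 238.

129, 238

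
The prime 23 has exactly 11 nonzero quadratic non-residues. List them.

5 7 10 11 14 15 17 19 20 21 22

Square k = 1,…,11 (k and 23−k give the same square):
1²=1, 2²=4, 3²=9, 4²=16, 5²≡2, 6²≡13, 7²≡3, 8²≡18, 9²≡12, 10²≡8, 11²≡6 (mod 23).
The residues are {1, 2, 3, 4, 6, 8, 9, 12, 13, 16, 18}; the non-residues are the remaining 11 nonzero classes.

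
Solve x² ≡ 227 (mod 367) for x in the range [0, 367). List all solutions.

31, 336

Since 367 ≡ 3 (mod 4), a square root of 227 is 227^((367+1)/4) = 227^92 mod 367.
Repeated squaring: 227^2≡149, 227^4≡181, 227^8≡98, 227^16≡62, 227^32≡174, 227^64≡182 (mod 367).
227^92 = 227^(64+16+8+4) ≡ 31 (mod 367).
Check: 31² = 961 ≡ 227 (mod 367). The two roots are 31 and 336.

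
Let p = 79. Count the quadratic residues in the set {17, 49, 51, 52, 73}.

4

(17/79) = -1 → non-residue.
(49/79) = +1 → QR.
(51/79) = +1 → QR.
(52/79) = +1 → QR.
(73/79) = +1 → QR.
Total quadratic residues among the 5: 4.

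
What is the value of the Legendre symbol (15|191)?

Euler's criterion: (15/191) ≡ 15^95 (mod 191).
15^2 ≡ 34 (mod 191)
15^4 ≡ 10 (mod 191)
15^8 ≡ 100 (mod 191)
15^16 ≡ 68 (mod 191)
15^32 ≡ 40 (mod 191)
15^64 ≡ 72 (mod 191)
15^95 = 15^(64+16+8+4+2+1) ≡ 1 (mod 191).
Result is 1, so (15/191) = 1.

1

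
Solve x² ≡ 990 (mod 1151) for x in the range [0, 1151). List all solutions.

Since 1151 ≡ 3 (mod 4), a square root of 990 is 990^((1151+1)/4) = 990^288 mod 1151.
Repeated squaring: 990^2≡599, 990^4≡840, 990^8≡37, 990^16≡218, 990^32≡333, 990^64≡393, 990^128≡215, 990^256≡185 (mod 1151).
990^288 = 990^(256+32) ≡ 602 (mod 1151).
Check: 602² = 362404 ≡ 990 (mod 1151). The two roots are 549 and 602.

549, 602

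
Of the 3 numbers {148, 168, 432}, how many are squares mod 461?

0

(148/461) = -1 → non-residue.
(168/461) = -1 → non-residue.
(432/461) = -1 → non-residue.
Total quadratic residues among the 3: 0.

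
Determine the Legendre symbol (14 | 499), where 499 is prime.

Euler's criterion: (14/499) ≡ 14^249 (mod 499).
14^2 ≡ 196 (mod 499)
14^4 ≡ 492 (mod 499)
14^8 ≡ 49 (mod 499)
14^16 ≡ 405 (mod 499)
14^32 ≡ 353 (mod 499)
14^64 ≡ 358 (mod 499)
14^128 ≡ 420 (mod 499)
14^249 = 14^(128+64+32+16+8+1) ≡ 1 (mod 499).
Result is 1, so (14/499) = 1.

1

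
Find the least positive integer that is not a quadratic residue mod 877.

2

(2/877) = −1, so 2 is the smallest positive non-residue mod 877.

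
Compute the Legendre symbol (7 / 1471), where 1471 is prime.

Reciprocity: 7 ≡ 3 and 1471 ≡ 3 (mod 4), so (7/1471) = −(1471/7).
Reduce top mod 7: now compute (1/7).
Reached (1/7) = 1. Collecting the sign flips along the way, the symbol is -1.

-1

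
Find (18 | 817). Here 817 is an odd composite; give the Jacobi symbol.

Pull out 2: since 817 ≡ 1 (mod 8), (2/817) = +1.
Reciprocity: 9 ≡ 1 and 817 ≡ 1 (mod 4), so (9/817) = +(817/9).
Reduce top mod 9: now compute (7/9).
Reciprocity: 7 ≡ 3 and 9 ≡ 1 (mod 4), so (7/9) = +(9/7).
Reduce top mod 7: now compute (2/7).
Pull out 2: since 7 ≡ 7 (mod 8), (2/7) = +1.
Reached (1/7) = 1. Collecting the sign flips along the way, the symbol is +1.

1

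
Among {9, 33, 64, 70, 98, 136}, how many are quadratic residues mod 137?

(9/137) = +1 → QR.
(33/137) = -1 → non-residue.
(64/137) = +1 → QR.
(70/137) = -1 → non-residue.
(98/137) = +1 → QR.
(136/137) = +1 → QR.
Total quadratic residues among the 6: 4.

4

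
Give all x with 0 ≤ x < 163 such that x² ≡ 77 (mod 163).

Since 163 ≡ 3 (mod 4), a square root of 77 is 77^((163+1)/4) = 77^41 mod 163.
Repeated squaring: 77^2≡61, 77^4≡135, 77^8≡132, 77^16≡146, 77^32≡126 (mod 163).
77^41 = 77^(32+8+1) ≡ 136 (mod 163).
Check: 136² = 18496 ≡ 77 (mod 163). The two roots are 27 and 136.

27, 136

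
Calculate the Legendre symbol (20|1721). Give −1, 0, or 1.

Pull out 2^2: since 1721 ≡ 1 (mod 8), (2/1721) = +1, so (2/1721)^2 = +1.
Reciprocity: 5 ≡ 1 and 1721 ≡ 1 (mod 4), so (5/1721) = +(1721/5).
Reduce top mod 5: now compute (1/5).
Reached (1/5) = 1. Collecting the sign flips along the way, the symbol is +1.

1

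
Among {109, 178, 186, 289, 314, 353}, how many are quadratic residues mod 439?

4

(109/439) = +1 → QR.
(178/439) = -1 → non-residue.
(186/439) = +1 → QR.
(289/439) = +1 → QR.
(314/439) = -1 → non-residue.
(353/439) = +1 → QR.
Total quadratic residues among the 6: 4.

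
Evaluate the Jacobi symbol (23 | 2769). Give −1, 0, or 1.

Reciprocity: 23 ≡ 3 and 2769 ≡ 1 (mod 4), so (23/2769) = +(2769/23).
Reduce top mod 23: now compute (9/23).
Reciprocity: 9 ≡ 1 and 23 ≡ 3 (mod 4), so (9/23) = +(23/9).
Reduce top mod 9: now compute (5/9).
Reciprocity: 5 ≡ 1 and 9 ≡ 1 (mod 4), so (5/9) = +(9/5).
Reduce top mod 5: now compute (4/5).
Pull out 2^2: since 5 ≡ 5 (mod 8), (2/5) = -1, so (2/5)^2 = +1.
Reached (1/5) = 1. Collecting the sign flips along the way, the symbol is +1.

1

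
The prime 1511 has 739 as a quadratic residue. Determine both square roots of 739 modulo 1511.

Since 1511 ≡ 3 (mod 4), a square root of 739 is 739^((1511+1)/4) = 739^378 mod 1511.
Repeated squaring: 739^2≡650, 739^4≡931, 739^8≡958, 739^16≡587, 739^32≡61, 739^64≡699, 739^128≡548, 739^256≡1126 (mod 1511).
739^378 = 739^(256+64+32+16+8+2) ≡ 585 (mod 1511).
Check: 585² = 342225 ≡ 739 (mod 1511). The two roots are 585 and 926.

585, 926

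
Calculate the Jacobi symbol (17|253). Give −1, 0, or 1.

1

Reciprocity: 17 ≡ 1 and 253 ≡ 1 (mod 4), so (17/253) = +(253/17).
Reduce top mod 17: now compute (15/17).
Reciprocity: 15 ≡ 3 and 17 ≡ 1 (mod 4), so (15/17) = +(17/15).
Reduce top mod 15: now compute (2/15).
Pull out 2: since 15 ≡ 7 (mod 8), (2/15) = +1.
Reached (1/15) = 1. Collecting the sign flips along the way, the symbol is +1.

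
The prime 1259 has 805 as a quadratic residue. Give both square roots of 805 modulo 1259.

404, 855

Since 1259 ≡ 3 (mod 4), a square root of 805 is 805^((1259+1)/4) = 805^315 mod 1259.
Repeated squaring: 805^2≡899, 805^4≡1182, 805^8≡893, 805^16≡502, 805^32≡204, 805^64≡69, 805^128≡984, 805^256≡85 (mod 1259).
805^315 = 805^(256+32+16+8+2+1) ≡ 404 (mod 1259).
Check: 404² = 163216 ≡ 805 (mod 1259). The two roots are 404 and 855.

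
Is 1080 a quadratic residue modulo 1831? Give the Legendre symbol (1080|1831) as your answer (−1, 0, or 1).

Pull out 2^3: since 1831 ≡ 7 (mod 8), (2/1831) = +1, so (2/1831)^3 = +1.
Reciprocity: 135 ≡ 3 and 1831 ≡ 3 (mod 4), so (135/1831) = −(1831/135).
Reduce top mod 135: now compute (76/135).
Pull out 2^2: since 135 ≡ 7 (mod 8), (2/135) = +1, so (2/135)^2 = +1.
Reciprocity: 19 ≡ 3 and 135 ≡ 3 (mod 4), so (19/135) = −(135/19).
Reduce top mod 19: now compute (2/19).
Pull out 2: since 19 ≡ 3 (mod 8), (2/19) = -1.
Reached (1/19) = 1. Collecting the sign flips along the way, the symbol is -1.

-1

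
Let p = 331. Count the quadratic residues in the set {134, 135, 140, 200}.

(134/331) = -1 → non-residue.
(135/331) = -1 → non-residue.
(140/331) = -1 → non-residue.
(200/331) = -1 → non-residue.
Total quadratic residues among the 4: 0.

0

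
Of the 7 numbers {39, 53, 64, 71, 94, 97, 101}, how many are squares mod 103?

(39/103) = -1 → non-residue.
(53/103) = -1 → non-residue.
(64/103) = +1 → QR.
(71/103) = -1 → non-residue.
(94/103) = -1 → non-residue.
(97/103) = +1 → QR.
(101/103) = -1 → non-residue.
Total quadratic residues among the 7: 2.

2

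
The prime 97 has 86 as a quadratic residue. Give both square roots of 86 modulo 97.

97 ≡ 1 (mod 4), so we find a root by search.
Trying successive values, 38² = 1444 ≡ 86 (mod 97). The other root is 97 − 38 = 59.

38, 59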